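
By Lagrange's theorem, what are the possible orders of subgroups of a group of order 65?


Lagrange's theorem: |H| divides |G|
|G| = 65
Divisors of 65: 1, 5, 13, 65

Possible subgroup orders: {1, 5, 13, 65}


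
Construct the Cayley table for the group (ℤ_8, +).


Elements: {0, 1, 2, 3, 4, 5, 6, 7}
Operation: addition mod 8
Entry (a, b) = (a + b) mod 8

Cayley table:
  | 0 | 1 | 2 | 3 | 4 | 5 | 6 | 7
0 | 0 | 1 | 2 | 3 | 4 | 5 | 6 | 7
1 | 1 | 2 | 3 | 4 | 5 | 6 | 7 | 0
2 | 2 | 3 | 4 | 5 | 6 | 7 | 0 | 1
3 | 3 | 4 | 5 | 6 | 7 | 0 | 1 | 2
4 | 4 | 5 | 6 | 7 | 0 | 1 | 2 | 3
5 | 5 | 6 | 7 | 0 | 1 | 2 | 3 | 4
6 | 6 | 7 | 0 | 1 | 2 | 3 | 4 | 5
7 | 7 | 0 | 1 | 2 | 3 | 4 | 5 | 6


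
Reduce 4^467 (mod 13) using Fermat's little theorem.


Fermat's little theorem: if p is prime and gcd(a,p)=1, then a^(p-1) ≡ 1 (mod p)
p = 13 is prime, gcd(4,13) = 1
Reduce exponent: 467 mod 12 = 11
So 4^467 ≡ 4^11 (mod 13)
4^11 mod 13 = 10

4^467 ≡ 10 (mod 13)


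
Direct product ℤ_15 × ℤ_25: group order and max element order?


|ℤ_15 × ℤ_25| = 15 × 25 = 375
Max element order = lcm(15,25) = 75
Cyclic? No (gcd=5)

|ℤ_15×ℤ_25| = 375, max element order = 75


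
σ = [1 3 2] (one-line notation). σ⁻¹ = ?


To find σ⁻¹, swap domain and range:
σ(1) = 1 → σ⁻¹(1) = 1
σ(2) = 3 → σ⁻¹(3) = 2
σ(3) = 2 → σ⁻¹(2) = 3

σ⁻¹ = [1 3 2]


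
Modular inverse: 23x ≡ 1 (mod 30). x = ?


Use the extended Euclidean algorithm to write 1 = 23·s + 30·t; then s mod 30 is the inverse.
Euclidean algorithm:
  23 = 0·30 + 23
  30 = 1·23 + 7
  23 = 3·7 + 2
  7 = 3·2 + 1
  2 = 2·1 + 0
gcd(23,30) = 1
Back-substitution gives: 23·(-13) + 30·(10) = 1
So 23⁻¹ ≡ -13 ≡ 17 (mod 30)
Check: 23 × 17 = 391 ≡ 1 (mod 30) ✓

23⁻¹ ≡ 17 (mod 30)


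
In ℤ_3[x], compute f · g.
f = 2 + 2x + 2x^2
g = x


Expand and collect like terms; reduce coefficients mod 3:
x^0: 2·0 = 0 ≡ 0 (mod 3)
x^1: 2·1 + 2·0 = 2 ≡ 2 (mod 3)
x^2: 2·1 + 2·0 = 2 ≡ 2 (mod 3)
x^3: 2·1 = 2 ≡ 2 (mod 3)
Result: 2x + 2x^2 + 2x^3

f · g = 2x + 2x^2 + 2x^3


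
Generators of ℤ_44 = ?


g generates ℤ_n iff gcd(g,n) = 1
Prime factors of 44: 2, 11
Generators are g ∈ {1,...,43} not divisible by any of these primes.
Generators: {1, 3, 5, 7, 9, 13, 15, 17, 19, 21, 23, 25, 27, 29, 31, 35, 37, 39, 41, 43}
Number of generators = φ(44) = 20

Generators of ℤ_44 = {1, 3, 5, 7, 9, 13, 15, 17, 19, 21, 23, 25, 27, 29, 31, 35, 37, 39, 41, 43}


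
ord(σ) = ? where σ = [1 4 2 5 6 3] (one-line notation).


Cycle decomposition: (2 4 5 6 3)
Cycle lengths: 5
Order = lcm(5) = 5

ord(σ) = 5


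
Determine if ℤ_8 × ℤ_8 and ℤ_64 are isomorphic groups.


Comparing ℤ_8 × ℤ_8 and ℤ_64:
gcd(8,8) = 8 ≠ 1. Max element order in ℤ_8×ℤ_8 is lcm(8,8) = 8 < 64, so it has no element of order 64

No, ℤ_8 × ℤ_8 ≇ ℤ_64


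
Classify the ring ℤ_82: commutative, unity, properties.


ℤ_82 is a commutative ring with unity 1; 82 = 2×41 is composite, so 2·41 ≡ 0 gives zero divisors (not an integral domain)
Commutative: Yes
Integral domain: No
Has unity: Yes

ℤ_82: Commutative=Yes, Unity=Yes


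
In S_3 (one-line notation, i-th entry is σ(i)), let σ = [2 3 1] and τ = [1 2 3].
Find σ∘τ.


σ∘τ: apply τ first, then σ
1 →τ 1 →σ 2
2 →τ 2 →σ 3
3 →τ 3 →σ 1

σ∘τ = [2 3 1]


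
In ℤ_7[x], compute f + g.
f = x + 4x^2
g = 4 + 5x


Add coefficients mod 7:
x^0: 0 + 4 = 4 (mod 7)
x^1: 1 + 5 = 6 (mod 7)
x^2: 4 + 0 = 4 (mod 7)
Result: 4 + 6x + 4x^2

f + g = 4 + 6x + 4x^2


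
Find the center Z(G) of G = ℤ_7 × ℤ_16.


Z(G) = {g ∈ G | gx = xg for all x ∈ G}
Direct product of abelian groups is abelian, so Z(G) = G

Z(ℤ_7 × ℤ_16) = ℤ_7 × ℤ_16


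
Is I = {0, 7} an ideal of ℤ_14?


Check ideal conditions for I = {0, 7} in ℤ_14:
(1) I is an additive subgroup? Yes
(2) For r ∈ ℤ_14 and a ∈ I: r·a ∈ I? Yes

Yes, I is an ideal of ℤ_14


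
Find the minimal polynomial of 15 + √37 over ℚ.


Let α = 15 + √37. Then α - 15 = √37, so (α - 15)² = 37, giving α² - 30α + 188 = 0. Degree 2 and α ∉ ℚ, so this is the minimal polynomial.

Minimal polynomial: x² - 30x + 188


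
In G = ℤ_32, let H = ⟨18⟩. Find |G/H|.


|⟨18⟩| = n / gcd(18, 32) = 32 / 2 = 16
H is normal (ℤ_32 is abelian).
|G/H| = |G| / |H| = 32 / 16 = 2

|G/H| = 2


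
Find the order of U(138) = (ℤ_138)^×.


U(n) is the group of units mod n; |U(n)| = φ(n)
|U(138)| = φ(138) = 44

|U(138) = (ℤ_138)^×| = 44


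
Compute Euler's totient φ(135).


Factor n: 135 = 3^3 × 5
φ(n) = n · ∏(1 - 1/p) over distinct primes p | n
φ(135) = 135 · (1 - 1/3) · (1 - 1/5) = 72

φ(135) = 72


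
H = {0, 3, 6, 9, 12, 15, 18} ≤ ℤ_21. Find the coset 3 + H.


3 + H = {3 + h (mod 21) : h ∈ H}
3+0=3, 3+3=6, 3+6=9, 3+9=12, 3+12=15, 3+15=18, 3+18=0
3 + H = {0, 3, 6, 9, 12, 15, 18} = 0 + H

3 + H = {0, 3, 6, 9, 12, 15, 18}


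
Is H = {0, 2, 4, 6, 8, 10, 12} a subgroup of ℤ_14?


Subgroup test for H = {0, 2, 4, 6, 8, 10, 12} in (ℤ_14, +):
(1) 0 ∈ H? Yes
(2) Closure: for all a,b ∈ H, (a+b) mod 14 ∈ H? Yes
(3) Inverses: for all a ∈ H, -a mod 14 ∈ H? Yes

Yes, H is a subgroup of ℤ_14


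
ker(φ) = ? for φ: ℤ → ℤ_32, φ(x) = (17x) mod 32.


Kernel = preimage of identity
ker(φ) = {x ∈ ℤ : 17x ≡ 0 (mod 32)}. gcd(17,32) = 1, so 17x ≡ 0 (mod 32) ⟺ x ≡ 0 (mod 32/1 = 32). Hence ker(φ) = 32ℤ

ker(φ) = 32ℤ


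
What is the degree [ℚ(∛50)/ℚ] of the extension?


∛50 has minimal polynomial x³ - 50 (irreducible over ℚ since 50 is not a perfect cube)

[ℚ(∛50)/ℚ] = 3


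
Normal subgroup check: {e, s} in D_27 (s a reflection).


H = {e, s} in D_27 (s a reflection)
r·s·r⁻¹ = sr⁻² ≠ s for n ≥ 3, so {e, s} is not closed under conjugation

No, not a normal subgroup


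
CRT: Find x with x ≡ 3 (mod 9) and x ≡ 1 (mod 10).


m₁ = 9, m₂ = 10, gcd = 1, so CRT applies. M = m₁·m₂ = 90
Let M₁ = M/m₁ = 10, M₂ = M/m₂ = 9
Find y₁ ≡ M₁⁻¹ (mod m₁): 10⁻¹ ≡ 1 (mod 9)
Find y₂ ≡ M₂⁻¹ (mod m₂): 9⁻¹ ≡ 9 (mod 10)
x = a₁·M₁·y₁ + a₂·M₂·y₂ = 3·10·1 + 1·9·9 = 111
Reduce mod 90: x ≡ 21
Check: 21 mod 9 = 3 ✓, 21 mod 10 = 1 ✓

x ≡ 21 (mod 90)


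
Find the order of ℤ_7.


ℤ_n has n elements.

|ℤ_7| = 7


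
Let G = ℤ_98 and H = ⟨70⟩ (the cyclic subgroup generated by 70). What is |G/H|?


|⟨70⟩| = n / gcd(70, 98) = 98 / 14 = 7
H is normal (ℤ_98 is abelian).
|G/H| = |G| / |H| = 98 / 7 = 14

|G/H| = 14


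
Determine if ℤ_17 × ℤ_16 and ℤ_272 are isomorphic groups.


Comparing ℤ_17 × ℤ_16 and ℤ_272:
gcd(17,16) = 1, so ℤ_17 × ℤ_16 ≅ ℤ_272 (CRT)

Yes, ℤ_17 × ℤ_16 ≅ ℤ_272


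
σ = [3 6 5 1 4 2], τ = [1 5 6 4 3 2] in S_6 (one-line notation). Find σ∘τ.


σ∘τ: apply τ first, then σ
1 →τ 1 →σ 3
2 →τ 5 →σ 4
3 →τ 6 →σ 2
4 →τ 4 →σ 1
5 →τ 3 →σ 5
6 →τ 2 →σ 6

σ∘τ = [3 4 2 1 5 6]


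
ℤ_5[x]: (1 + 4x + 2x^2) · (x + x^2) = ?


Expand and collect like terms; reduce coefficients mod 5:
x^0: 1·0 = 0 ≡ 0 (mod 5)
x^1: 1·1 + 4·0 = 1 ≡ 1 (mod 5)
x^2: 1·1 + 4·1 + 2·0 = 5 ≡ 0 (mod 5)
x^3: 4·1 + 2·1 = 6 ≡ 1 (mod 5)
x^4: 2·1 = 2 ≡ 2 (mod 5)
Result: x + x^3 + 2x^4

f · g = x + x^3 + 2x^4


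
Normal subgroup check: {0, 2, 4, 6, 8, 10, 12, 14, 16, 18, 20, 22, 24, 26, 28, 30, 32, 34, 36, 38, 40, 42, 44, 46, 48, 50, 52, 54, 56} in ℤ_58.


H = {0, 2, 4, 6, 8, 10, 12, 14, 16, 18, 20, 22, 24, 26, 28, 30, 32, 34, 36, 38, 40, 42, 44, 46, 48, 50, 52, 54, 56} in ℤ_58
ℤ_58 is abelian; every subgroup of an abelian group is normal

Yes, normal subgroup


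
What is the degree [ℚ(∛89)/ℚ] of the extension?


∛89 has minimal polynomial x³ - 89 (irreducible over ℚ since 89 is not a perfect cube)

[ℚ(∛89)/ℚ] = 3


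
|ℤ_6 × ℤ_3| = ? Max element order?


|ℤ_6 × ℤ_3| = 6 × 3 = 18
Max element order = lcm(6,3) = 6
Cyclic? No (gcd=3)

|ℤ_6×ℤ_3| = 18, max element order = 6


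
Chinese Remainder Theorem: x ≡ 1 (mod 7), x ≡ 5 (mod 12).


m₁ = 7, m₂ = 12, gcd = 1, so CRT applies. M = m₁·m₂ = 84
Let M₁ = M/m₁ = 12, M₂ = M/m₂ = 7
Find y₁ ≡ M₁⁻¹ (mod m₁): 12⁻¹ ≡ 3 (mod 7)
Find y₂ ≡ M₂⁻¹ (mod m₂): 7⁻¹ ≡ 7 (mod 12)
x = a₁·M₁·y₁ + a₂·M₂·y₂ = 1·12·3 + 5·7·7 = 281
Reduce mod 84: x ≡ 29
Check: 29 mod 7 = 1 ✓, 29 mod 12 = 5 ✓

x ≡ 29 (mod 84)


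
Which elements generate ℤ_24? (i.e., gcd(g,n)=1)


g generates ℤ_n iff gcd(g,n) = 1
Prime factors of 24: 2, 3
Generators are g ∈ {1,...,23} not divisible by any of these primes.
Generators: {1, 5, 7, 11, 13, 17, 19, 23}
Number of generators = φ(24) = 8

Generators of ℤ_24 = {1, 5, 7, 11, 13, 17, 19, 23}


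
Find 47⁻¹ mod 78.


Use the extended Euclidean algorithm to write 1 = 47·s + 78·t; then s mod 78 is the inverse.
Euclidean algorithm:
  47 = 0·78 + 47
  78 = 1·47 + 31
  47 = 1·31 + 16
  31 = 1·16 + 15
  16 = 1·15 + 1
  15 = 15·1 + 0
gcd(47,78) = 1
Back-substitution gives: 47·(5) + 78·(-3) = 1
So 47⁻¹ ≡ 5 ≡ 5 (mod 78)
Check: 47 × 5 = 235 ≡ 1 (mod 78) ✓

47⁻¹ ≡ 5 (mod 78)


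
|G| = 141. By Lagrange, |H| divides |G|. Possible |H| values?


Lagrange's theorem: |H| divides |G|
|G| = 141
Divisors of 141: 1, 3, 47, 141

Possible subgroup orders: {1, 3, 47, 141}


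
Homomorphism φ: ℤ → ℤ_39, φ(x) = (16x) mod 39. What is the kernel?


Kernel = preimage of identity
ker(φ) = {x ∈ ℤ : 16x ≡ 0 (mod 39)}. gcd(16,39) = 1, so 16x ≡ 0 (mod 39) ⟺ x ≡ 0 (mod 39/1 = 39). Hence ker(φ) = 39ℤ

ker(φ) = 39ℤ


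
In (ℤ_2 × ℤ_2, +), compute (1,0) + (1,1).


Operation: componentwise addition mod (2, 2)
(1,0) + (1,1) = ((a₁+b₁) mod 2, (a₂+b₂) mod 2) with a = (1,0), b = (1,1)

(1,0) + (1,1) = (0,1)


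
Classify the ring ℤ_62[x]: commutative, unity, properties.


ℤ_62 has zero divisors (2·31 ≡ 0), and these lift to constant zero divisors in ℤ_62[x]; so not an integral domain
Commutative: Yes
Integral domain: No
Has unity: Yes

ℤ_62[x]: Commutative=Yes, Unity=Yes


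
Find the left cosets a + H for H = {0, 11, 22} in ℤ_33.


H = {0, 11, 22}, |H| = 3
Number of cosets = |G|/|H| = 33/3 = 11
0 + H = {0, 11, 22}
1 + H = {1, 12, 23}
2 + H = {2, 13, 24}
3 + H = {3, 14, 25}
4 + H = {4, 15, 26}
5 + H = {5, 16, 27}
6 + H = {6, 17, 28}
7 + H = {7, 18, 29}
8 + H = {8, 19, 30}
9 + H = {9, 20, 31}
10 + H = {10, 21, 32}

Cosets: 0+H={0,11,22}; 1+H={1,12,23}; 2+H={2,13,24}; 3+H={3,14,25}; 4+H={4,15,26}; 5+H={5,16,27}; 6+H={6,17,28}; 7+H={7,18,29}; 8+H={8,19,30}; 9+H={9,20,31}; 10+H={10,21,32}


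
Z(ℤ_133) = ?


Z(G) = {g ∈ G | gx = xg for all x ∈ G}
ℤ_133 is abelian, so Z(G) = G

Z(ℤ_133) = ℤ_133


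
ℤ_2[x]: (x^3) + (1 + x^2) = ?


Add coefficients mod 2:
x^0: 0 + 1 = 1 (mod 2)
x^1: 0 + 0 = 0 (mod 2)
x^2: 0 + 1 = 1 (mod 2)
x^3: 1 + 0 = 1 (mod 2)
Result: 1 + x^2 + x^3

f + g = 1 + x^2 + x^3


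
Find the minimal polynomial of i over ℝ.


i satisfies x² + 1 = 0, irreducible over ℝ

Minimal polynomial: x² + 1


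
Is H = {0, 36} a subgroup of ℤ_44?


Subgroup test for H = {0, 36} in (ℤ_44, +):
(1) 0 ∈ H? Yes
(2) Closure: for all a,b ∈ H, (a+b) mod 44 ∈ H? No  [counterexample: 36 + 36 = 28 ∉ H]
(3) Inverses: for all a ∈ H, -a mod 44 ∈ H? No

No, H is not a subgroup of ℤ_44


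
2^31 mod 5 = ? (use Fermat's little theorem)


Fermat's little theorem: if p is prime and gcd(a,p)=1, then a^(p-1) ≡ 1 (mod p)
p = 5 is prime, gcd(2,5) = 1
Reduce exponent: 31 mod 4 = 3
So 2^31 ≡ 2^3 (mod 5)
2^3 mod 5 = 3

2^31 ≡ 3 (mod 5)


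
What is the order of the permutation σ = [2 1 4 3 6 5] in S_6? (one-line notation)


Cycle decomposition: (1 2) (3 4) (5 6)
Cycle lengths: 2, 2, 2
Order = lcm(2, 2, 2) = 2

ord(σ) = 2


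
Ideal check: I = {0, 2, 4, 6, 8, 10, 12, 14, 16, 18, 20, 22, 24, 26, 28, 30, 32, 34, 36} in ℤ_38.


Check ideal conditions for I = {0, 2, 4, 6, 8, 10, 12, 14, 16, 18, 20, 22, 24, 26, 28, 30, 32, 34, 36} in ℤ_38:
(1) I is an additive subgroup? Yes
(2) For r ∈ ℤ_38 and a ∈ I: r·a ∈ I? Yes

Yes, I is an ideal of ℤ_38


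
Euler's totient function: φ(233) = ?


Factor n: 233 = 233
φ(n) = n · ∏(1 - 1/p) over distinct primes p | n
φ(233) = 233 · (1 - 1/233) = 232

φ(233) = 232


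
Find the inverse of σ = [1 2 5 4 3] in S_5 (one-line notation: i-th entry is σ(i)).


To find σ⁻¹, swap domain and range:
σ(1) = 1 → σ⁻¹(1) = 1
σ(2) = 2 → σ⁻¹(2) = 2
σ(3) = 5 → σ⁻¹(5) = 3
σ(4) = 4 → σ⁻¹(4) = 4
σ(5) = 3 → σ⁻¹(3) = 5

σ⁻¹ = [1 2 5 4 3]


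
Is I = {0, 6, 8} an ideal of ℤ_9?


Check ideal conditions for I = {0, 6, 8} in ℤ_9:
(1) I is an additive subgroup? No
(2) For r ∈ ℤ_9 and a ∈ I: r·a ∈ I? No  [counterexample: r=2, a=6, r·a mod 9 = 3 ∉ I]

No, I is not an ideal of ℤ_9


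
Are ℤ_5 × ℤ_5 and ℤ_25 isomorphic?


Comparing ℤ_5 × ℤ_5 and ℤ_25:
gcd(5,5) = 5 ≠ 1. Max element order in ℤ_5×ℤ_5 is lcm(5,5) = 5 < 25, so it has no element of order 25

No, ℤ_5 × ℤ_5 ≇ ℤ_25


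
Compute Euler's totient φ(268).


Factor n: 268 = 2^2 × 67
φ(n) = n · ∏(1 - 1/p) over distinct primes p | n
φ(268) = 268 · (1 - 1/2) · (1 - 1/67) = 132

φ(268) = 132


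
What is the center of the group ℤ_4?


Z(G) = {g ∈ G | gx = xg for all x ∈ G}
ℤ_4 is abelian, so Z(G) = G

Z(ℤ_4) = ℤ_4


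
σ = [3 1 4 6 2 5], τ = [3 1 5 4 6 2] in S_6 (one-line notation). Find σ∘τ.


σ∘τ: apply τ first, then σ
1 →τ 3 →σ 4
2 →τ 1 →σ 3
3 →τ 5 →σ 2
4 →τ 4 →σ 6
5 →τ 6 →σ 5
6 →τ 2 →σ 1

σ∘τ = [4 3 2 6 5 1]


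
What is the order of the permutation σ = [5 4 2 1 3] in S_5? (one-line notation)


Cycle decomposition: (1 5 3 2 4)
Cycle lengths: 5
Order = lcm(5) = 5

ord(σ) = 5


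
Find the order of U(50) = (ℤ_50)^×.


U(n) is the group of units mod n; |U(n)| = φ(n)
|U(50)| = φ(50) = 20

|U(50) = (ℤ_50)^×| = 20


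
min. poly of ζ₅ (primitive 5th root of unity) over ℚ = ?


ζ₅ is a root of Φ₅(x) = x⁴ + x³ + x² + x + 1, irreducible over ℚ

Minimal polynomial: x⁴ + x³ + x² + x + 1


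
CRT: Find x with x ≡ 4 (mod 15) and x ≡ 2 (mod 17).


m₁ = 15, m₂ = 17, gcd = 1, so CRT applies. M = m₁·m₂ = 255
Let M₁ = M/m₁ = 17, M₂ = M/m₂ = 15
Find y₁ ≡ M₁⁻¹ (mod m₁): 17⁻¹ ≡ 8 (mod 15)
Find y₂ ≡ M₂⁻¹ (mod m₂): 15⁻¹ ≡ 8 (mod 17)
x = a₁·M₁·y₁ + a₂·M₂·y₂ = 4·17·8 + 2·15·8 = 784
Reduce mod 255: x ≡ 19
Check: 19 mod 15 = 4 ✓, 19 mod 17 = 2 ✓

x ≡ 19 (mod 255)


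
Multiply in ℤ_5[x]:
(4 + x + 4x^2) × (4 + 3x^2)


Expand and collect like terms; reduce coefficients mod 5:
x^0: 4·4 = 16 ≡ 1 (mod 5)
x^1: 4·0 + 1·4 = 4 ≡ 4 (mod 5)
x^2: 4·3 + 1·0 + 4·4 = 28 ≡ 3 (mod 5)
x^3: 1·3 + 4·0 = 3 ≡ 3 (mod 5)
x^4: 4·3 = 12 ≡ 2 (mod 5)
Result: 1 + 4x + 3x^2 + 3x^3 + 2x^4

f · g = 1 + 4x + 3x^2 + 3x^3 + 2x^4


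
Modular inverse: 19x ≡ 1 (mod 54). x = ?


Use the extended Euclidean algorithm to write 1 = 19·s + 54·t; then s mod 54 is the inverse.
Euclidean algorithm:
  19 = 0·54 + 19
  54 = 2·19 + 16
  19 = 1·16 + 3
  16 = 5·3 + 1
  3 = 3·1 + 0
gcd(19,54) = 1
Back-substitution gives: 19·(-17) + 54·(6) = 1
So 19⁻¹ ≡ -17 ≡ 37 (mod 54)
Check: 19 × 37 = 703 ≡ 1 (mod 54) ✓

19⁻¹ ≡ 37 (mod 54)


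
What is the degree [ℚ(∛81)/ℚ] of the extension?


∛81 has minimal polynomial x³ - 81 (irreducible over ℚ since 81 is not a perfect cube)

[ℚ(∛81)/ℚ] = 3


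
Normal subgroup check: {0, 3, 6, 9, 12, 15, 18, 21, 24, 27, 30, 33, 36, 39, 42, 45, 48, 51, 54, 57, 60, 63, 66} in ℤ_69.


H = {0, 3, 6, 9, 12, 15, 18, 21, 24, 27, 30, 33, 36, 39, 42, 45, 48, 51, 54, 57, 60, 63, 66} in ℤ_69
ℤ_69 is abelian; every subgroup of an abelian group is normal

Yes, normal subgroup


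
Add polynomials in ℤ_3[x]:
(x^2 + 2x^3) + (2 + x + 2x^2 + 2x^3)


Add coefficients mod 3:
x^0: 0 + 2 = 2 (mod 3)
x^1: 0 + 1 = 1 (mod 3)
x^2: 1 + 2 = 0 (mod 3)
x^3: 2 + 2 = 1 (mod 3)
Result: 2 + x + x^3

f + g = 2 + x + x^3


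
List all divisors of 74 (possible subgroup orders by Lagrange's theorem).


Lagrange's theorem: |H| divides |G|
|G| = 74
Divisors of 74: 1, 2, 37, 74

Possible subgroup orders: {1, 2, 37, 74}


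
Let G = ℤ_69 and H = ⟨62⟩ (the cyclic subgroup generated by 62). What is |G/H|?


|⟨62⟩| = n / gcd(62, 69) = 69 / 1 = 69
H is normal (ℤ_69 is abelian).
|G/H| = |G| / |H| = 69 / 69 = 1

|G/H| = 1


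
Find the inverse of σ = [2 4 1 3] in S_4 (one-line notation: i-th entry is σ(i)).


To find σ⁻¹, swap domain and range:
σ(1) = 2 → σ⁻¹(2) = 1
σ(2) = 4 → σ⁻¹(4) = 2
σ(3) = 1 → σ⁻¹(1) = 3
σ(4) = 3 → σ⁻¹(3) = 4

σ⁻¹ = [3 1 4 2]


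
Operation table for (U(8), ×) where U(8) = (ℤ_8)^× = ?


Elements: {1, 3, 5, 7}
Operation: multiplication mod 8
Entry (a, b) = (a × b) mod 8

Cayley table:
  | 1 | 3 | 5 | 7
1 | 1 | 3 | 5 | 7
3 | 3 | 1 | 7 | 5
5 | 5 | 7 | 1 | 3
7 | 7 | 5 | 3 | 1


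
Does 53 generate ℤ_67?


g generates ℤ_n iff gcd(g, n) = 1
gcd(53, 67) = 1
Since gcd = 1, 53 is a generator.

Yes, 53 generates ℤ_67


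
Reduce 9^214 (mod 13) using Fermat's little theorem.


Fermat's little theorem: if p is prime and gcd(a,p)=1, then a^(p-1) ≡ 1 (mod p)
p = 13 is prime, gcd(9,13) = 1
Reduce exponent: 214 mod 12 = 10
So 9^214 ≡ 9^10 (mod 13)
9^10 mod 13 = 9

9^214 ≡ 9 (mod 13)


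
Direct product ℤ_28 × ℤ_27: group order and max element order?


|ℤ_28 × ℤ_27| = 28 × 27 = 756
Max element order = lcm(28,27) = 756
Cyclic? Yes (gcd=1)

|ℤ_28×ℤ_27| = 756, max element order = 756


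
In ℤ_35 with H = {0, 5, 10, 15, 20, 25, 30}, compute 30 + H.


30 + H = {30 + h (mod 35) : h ∈ H}
30+0=30, 30+5=0, 30+10=5, 30+15=10, 30+20=15, 30+25=20, 30+30=25
30 + H = {0, 5, 10, 15, 20, 25, 30} = 0 + H

30 + H = {0, 5, 10, 15, 20, 25, 30}


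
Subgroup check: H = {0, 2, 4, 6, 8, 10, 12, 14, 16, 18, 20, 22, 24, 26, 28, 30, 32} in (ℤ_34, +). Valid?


Subgroup test for H = {0, 2, 4, 6, 8, 10, 12, 14, 16, 18, 20, 22, 24, 26, 28, 30, 32} in (ℤ_34, +):
(1) 0 ∈ H? Yes
(2) Closure: for all a,b ∈ H, (a+b) mod 34 ∈ H? Yes
(3) Inverses: for all a ∈ H, -a mod 34 ∈ H? Yes

Yes, H is a subgroup of ℤ_34


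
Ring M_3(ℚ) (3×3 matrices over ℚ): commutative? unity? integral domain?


Matrix multiplication is non-commutative for n ≥ 2; the identity matrix I is the unity; singular matrices give zero divisors, so not an integral domain
Commutative: No
Integral domain: No
Has unity: Yes

M_3(ℚ) (3×3 matrices over ℚ): Commutative=No, Unity=Yes


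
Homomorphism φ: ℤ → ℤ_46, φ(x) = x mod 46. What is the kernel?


Kernel = preimage of identity
ker(φ) = {x ∈ ℤ : x ≡ 0 (mod 46)} = 46ℤ = {0, ±46, ±92, ...}

ker(φ) = 46ℤ


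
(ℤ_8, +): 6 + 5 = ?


Operation: addition mod 8
6 + 5 = (a + b) mod 8 with a = 6, b = 5

6 + 5 = 3


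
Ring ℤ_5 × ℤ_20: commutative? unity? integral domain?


Direct product ring; commutative with unity (1,1); but (1,0)·(0,1) = (0,0) gives zero divisors, so not an integral domain
Commutative: Yes
Integral domain: No
Has unity: Yes

ℤ_5 × ℤ_20: Commutative=Yes, Unity=Yes


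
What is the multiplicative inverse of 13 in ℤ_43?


Use the extended Euclidean algorithm to write 1 = 13·s + 43·t; then s mod 43 is the inverse.
Euclidean algorithm:
  13 = 0·43 + 13
  43 = 3·13 + 4
  13 = 3·4 + 1
  4 = 4·1 + 0
gcd(13,43) = 1
Back-substitution gives: 13·(10) + 43·(-3) = 1
So 13⁻¹ ≡ 10 ≡ 10 (mod 43)
Check: 13 × 10 = 130 ≡ 1 (mod 43) ✓

13⁻¹ ≡ 10 (mod 43)


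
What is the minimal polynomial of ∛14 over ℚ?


∛14 satisfies x³ - 14 = 0, irreducible over ℚ (no rational root; 14 is not a perfect cube)

Minimal polynomial: x³ - 14


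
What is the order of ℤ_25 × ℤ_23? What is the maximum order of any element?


|ℤ_25 × ℤ_23| = 25 × 23 = 575
Max element order = lcm(25,23) = 575
Cyclic? Yes (gcd=1)

|ℤ_25×ℤ_23| = 575, max element order = 575


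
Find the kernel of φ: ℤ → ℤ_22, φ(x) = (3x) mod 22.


Kernel = preimage of identity
ker(φ) = {x ∈ ℤ : 3x ≡ 0 (mod 22)}. gcd(3,22) = 1, so 3x ≡ 0 (mod 22) ⟺ x ≡ 0 (mod 22/1 = 22). Hence ker(φ) = 22ℤ

ker(φ) = 22ℤ


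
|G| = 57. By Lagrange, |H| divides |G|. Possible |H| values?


Lagrange's theorem: |H| divides |G|
|G| = 57
Divisors of 57: 1, 3, 19, 57

Possible subgroup orders: {1, 3, 19, 57}


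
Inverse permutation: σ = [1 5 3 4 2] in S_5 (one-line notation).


To find σ⁻¹, swap domain and range:
σ(1) = 1 → σ⁻¹(1) = 1
σ(2) = 5 → σ⁻¹(5) = 2
σ(3) = 3 → σ⁻¹(3) = 3
σ(4) = 4 → σ⁻¹(4) = 4
σ(5) = 2 → σ⁻¹(2) = 5

σ⁻¹ = [1 5 3 4 2]


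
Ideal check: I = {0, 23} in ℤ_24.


Check ideal conditions for I = {0, 23} in ℤ_24:
(1) I is an additive subgroup? No
(2) For r ∈ ℤ_24 and a ∈ I: r·a ∈ I? No  [counterexample: r=2, a=23, r·a mod 24 = 22 ∉ I]

No, I is not an ideal of ℤ_24


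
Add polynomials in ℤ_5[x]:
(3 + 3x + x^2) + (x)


Add coefficients mod 5:
x^0: 3 + 0 = 3 (mod 5)
x^1: 3 + 1 = 4 (mod 5)
x^2: 1 + 0 = 1 (mod 5)
Result: 3 + 4x + x^2

f + g = 3 + 4x + x^2


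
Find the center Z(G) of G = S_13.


Z(G) = {g ∈ G | gx = xg for all x ∈ G}
S_n is non-abelian for n ≥ 3; Z(S_13) is trivial

Z(S_13) = {e}


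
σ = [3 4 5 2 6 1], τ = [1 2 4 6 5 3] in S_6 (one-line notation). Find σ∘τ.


σ∘τ: apply τ first, then σ
1 →τ 1 →σ 3
2 →τ 2 →σ 4
3 →τ 4 →σ 2
4 →τ 6 →σ 1
5 →τ 5 →σ 6
6 →τ 3 →σ 5

σ∘τ = [3 4 2 1 6 5]


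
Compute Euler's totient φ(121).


Factor n: 121 = 11^2
φ(n) = n · ∏(1 - 1/p) over distinct primes p | n
φ(121) = 121 · (1 - 1/11) = 110

φ(121) = 110


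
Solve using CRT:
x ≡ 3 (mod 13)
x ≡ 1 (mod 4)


m₁ = 13, m₂ = 4, gcd = 1, so CRT applies. M = m₁·m₂ = 52
Let M₁ = M/m₁ = 4, M₂ = M/m₂ = 13
Find y₁ ≡ M₁⁻¹ (mod m₁): 4⁻¹ ≡ 10 (mod 13)
Find y₂ ≡ M₂⁻¹ (mod m₂): 13⁻¹ ≡ 1 (mod 4)
x = a₁·M₁·y₁ + a₂·M₂·y₂ = 3·4·10 + 1·13·1 = 133
Reduce mod 52: x ≡ 29
Check: 29 mod 13 = 3 ✓, 29 mod 4 = 1 ✓

x ≡ 29 (mod 52)


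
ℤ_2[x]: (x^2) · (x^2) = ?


Expand and collect like terms; reduce coefficients mod 2:
x^0: 0·0 = 0 ≡ 0 (mod 2)
x^1: 0·0 + 0·0 = 0 ≡ 0 (mod 2)
x^2: 0·1 + 0·0 + 1·0 = 0 ≡ 0 (mod 2)
x^3: 0·1 + 1·0 = 0 ≡ 0 (mod 2)
x^4: 1·1 = 1 ≡ 1 (mod 2)
Result: x^4

f · g = x^4


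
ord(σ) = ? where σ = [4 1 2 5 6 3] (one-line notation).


Cycle decomposition: (1 4 5 6 3 2)
Cycle lengths: 6
Order = lcm(6) = 6

ord(σ) = 6


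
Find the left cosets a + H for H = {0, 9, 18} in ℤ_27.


H = {0, 9, 18}, |H| = 3
Number of cosets = |G|/|H| = 27/3 = 9
0 + H = {0, 9, 18}
1 + H = {1, 10, 19}
2 + H = {2, 11, 20}
3 + H = {3, 12, 21}
4 + H = {4, 13, 22}
5 + H = {5, 14, 23}
6 + H = {6, 15, 24}
7 + H = {7, 16, 25}
8 + H = {8, 17, 26}

Cosets: 0+H={0,9,18}; 1+H={1,10,19}; 2+H={2,11,20}; 3+H={3,12,21}; 4+H={4,13,22}; 5+H={5,14,23}; 6+H={6,15,24}; 7+H={7,16,25}; 8+H={8,17,26}


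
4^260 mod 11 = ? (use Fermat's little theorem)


Fermat's little theorem: if p is prime and gcd(a,p)=1, then a^(p-1) ≡ 1 (mod p)
p = 11 is prime, gcd(4,11) = 1
Reduce exponent: 260 mod 10 = 0
So 4^260 ≡ 4^0 (mod 11)
4^0 = 1

4^260 ≡ 1 (mod 11)


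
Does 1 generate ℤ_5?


g generates ℤ_n iff gcd(g, n) = 1
gcd(1, 5) = 1
Since gcd = 1, 1 is a generator.

Yes, 1 generates ℤ_5


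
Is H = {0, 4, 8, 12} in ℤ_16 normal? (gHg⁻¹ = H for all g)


H = {0, 4, 8, 12} in ℤ_16
ℤ_16 is abelian; every subgroup of an abelian group is normal

Yes, normal subgroup


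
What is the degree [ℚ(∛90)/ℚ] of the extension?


∛90 has minimal polynomial x³ - 90 (irreducible over ℚ since 90 is not a perfect cube)

[ℚ(∛90)/ℚ] = 3


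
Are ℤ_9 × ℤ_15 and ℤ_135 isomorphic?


Comparing ℤ_9 × ℤ_15 and ℤ_135:
gcd(9,15) = 3 ≠ 1. Max element order in ℤ_9×ℤ_15 is lcm(9,15) = 45 < 135, so it has no element of order 135

No, ℤ_9 × ℤ_15 ≇ ℤ_135


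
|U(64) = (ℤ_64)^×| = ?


U(n) is the group of units mod n; |U(n)| = φ(n)
|U(64)| = φ(64) = 32

|U(64) = (ℤ_64)^×| = 32


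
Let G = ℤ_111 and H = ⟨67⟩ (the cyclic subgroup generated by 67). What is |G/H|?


|⟨67⟩| = n / gcd(67, 111) = 111 / 1 = 111
H is normal (ℤ_111 is abelian).
|G/H| = |G| / |H| = 111 / 111 = 1

|G/H| = 1


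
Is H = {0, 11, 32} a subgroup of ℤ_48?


Subgroup test for H = {0, 11, 32} in (ℤ_48, +):
(1) 0 ∈ H? Yes
(2) Closure: for all a,b ∈ H, (a+b) mod 48 ∈ H? No  [counterexample: 11 + 11 = 22 ∉ H]
(3) Inverses: for all a ∈ H, -a mod 48 ∈ H? No

No, H is not a subgroup of ℤ_48


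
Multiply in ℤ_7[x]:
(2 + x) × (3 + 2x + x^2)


Expand and collect like terms; reduce coefficients mod 7:
x^0: 2·3 = 6 ≡ 6 (mod 7)
x^1: 2·2 + 1·3 = 7 ≡ 0 (mod 7)
x^2: 2·1 + 1·2 = 4 ≡ 4 (mod 7)
x^3: 1·1 = 1 ≡ 1 (mod 7)
Result: 6 + 4x^2 + x^3

f · g = 6 + 4x^2 + x^3


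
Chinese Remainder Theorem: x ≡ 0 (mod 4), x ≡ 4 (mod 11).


m₁ = 4, m₂ = 11, gcd = 1, so CRT applies. M = m₁·m₂ = 44
Let M₁ = M/m₁ = 11, M₂ = M/m₂ = 4
Find y₁ ≡ M₁⁻¹ (mod m₁): 11⁻¹ ≡ 3 (mod 4)
Find y₂ ≡ M₂⁻¹ (mod m₂): 4⁻¹ ≡ 3 (mod 11)
x = a₁·M₁·y₁ + a₂·M₂·y₂ = 0·11·3 + 4·4·3 = 48
Reduce mod 44: x ≡ 4
Check: 4 mod 4 = 0 ✓, 4 mod 11 = 4 ✓

x ≡ 4 (mod 44)


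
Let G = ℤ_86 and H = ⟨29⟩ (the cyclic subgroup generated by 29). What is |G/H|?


|⟨29⟩| = n / gcd(29, 86) = 86 / 1 = 86
H is normal (ℤ_86 is abelian).
|G/H| = |G| / |H| = 86 / 86 = 1

|G/H| = 1


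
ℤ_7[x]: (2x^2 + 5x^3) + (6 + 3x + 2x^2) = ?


Add coefficients mod 7:
x^0: 0 + 6 = 6 (mod 7)
x^1: 0 + 3 = 3 (mod 7)
x^2: 2 + 2 = 4 (mod 7)
x^3: 5 + 0 = 5 (mod 7)
Result: 6 + 3x + 4x^2 + 5x^3

f + g = 6 + 3x + 4x^2 + 5x^3


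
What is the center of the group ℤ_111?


Z(G) = {g ∈ G | gx = xg for all x ∈ G}
ℤ_111 is abelian, so Z(G) = G

Z(ℤ_111) = ℤ_111


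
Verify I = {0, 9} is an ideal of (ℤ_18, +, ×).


Check ideal conditions for I = {0, 9} in ℤ_18:
(1) I is an additive subgroup? Yes
(2) For r ∈ ℤ_18 and a ∈ I: r·a ∈ I? Yes

Yes, I is an ideal of ℤ_18


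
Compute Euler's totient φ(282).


Factor n: 282 = 2 × 3 × 47
φ(n) = n · ∏(1 - 1/p) over distinct primes p | n
φ(282) = 282 · (1 - 1/2) · (1 - 1/3) · (1 - 1/47) = 92

φ(282) = 92


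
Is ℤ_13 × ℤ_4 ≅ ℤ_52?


Comparing ℤ_13 × ℤ_4 and ℤ_52:
gcd(13,4) = 1, so ℤ_13 × ℤ_4 ≅ ℤ_52 (CRT)

Yes, ℤ_13 × ℤ_4 ≅ ℤ_52


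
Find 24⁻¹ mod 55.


Use the extended Euclidean algorithm to write 1 = 24·s + 55·t; then s mod 55 is the inverse.
Euclidean algorithm:
  24 = 0·55 + 24
  55 = 2·24 + 7
  24 = 3·7 + 3
  7 = 2·3 + 1
  3 = 3·1 + 0
gcd(24,55) = 1
Back-substitution gives: 24·(-16) + 55·(7) = 1
So 24⁻¹ ≡ -16 ≡ 39 (mod 55)
Check: 24 × 39 = 936 ≡ 1 (mod 55) ✓

24⁻¹ ≡ 39 (mod 55)


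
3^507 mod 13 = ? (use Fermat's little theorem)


Fermat's little theorem: if p is prime and gcd(a,p)=1, then a^(p-1) ≡ 1 (mod p)
p = 13 is prime, gcd(3,13) = 1
Reduce exponent: 507 mod 12 = 3
So 3^507 ≡ 3^3 (mod 13)
3^3 mod 13 = 1

3^507 ≡ 1 (mod 13)


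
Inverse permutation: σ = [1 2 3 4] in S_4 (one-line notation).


To find σ⁻¹, swap domain and range:
σ(1) = 1 → σ⁻¹(1) = 1
σ(2) = 2 → σ⁻¹(2) = 2
σ(3) = 3 → σ⁻¹(3) = 3
σ(4) = 4 → σ⁻¹(4) = 4

σ⁻¹ = [1 2 3 4]


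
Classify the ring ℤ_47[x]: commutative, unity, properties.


ℤ_47 is a field (n prime), so ℤ_47[x] is a commutative integral domain with unity
Commutative: Yes
Integral domain: Yes
Has unity: Yes

ℤ_47[x]: Commutative=Yes, Unity=Yes


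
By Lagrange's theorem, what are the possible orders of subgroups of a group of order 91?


Lagrange's theorem: |H| divides |G|
|G| = 91
Divisors of 91: 1, 7, 13, 91

Possible subgroup orders: {1, 7, 13, 91}


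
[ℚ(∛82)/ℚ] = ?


∛82 has minimal polynomial x³ - 82 (irreducible over ℚ since 82 is not a perfect cube)

[ℚ(∛82)/ℚ] = 3


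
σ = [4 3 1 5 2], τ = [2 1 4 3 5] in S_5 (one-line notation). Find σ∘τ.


σ∘τ: apply τ first, then σ
1 →τ 2 →σ 3
2 →τ 1 →σ 4
3 →τ 4 →σ 5
4 →τ 3 →σ 1
5 →τ 5 →σ 2

σ∘τ = [3 4 5 1 2]


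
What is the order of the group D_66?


|D_n| = 2n (n rotations and n reflections)
|D_66| = 2×66 = 132

|D_66| = 132


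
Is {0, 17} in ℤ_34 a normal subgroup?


H = {0, 17} in ℤ_34
ℤ_34 is abelian; every subgroup of an abelian group is normal

Yes, normal subgroup


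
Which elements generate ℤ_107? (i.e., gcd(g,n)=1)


g generates ℤ_n iff gcd(g,n) = 1
Prime factors of 107: 107
Generators are g ∈ {1,...,106} not divisible by any of these primes.
Generators: {1, 2, 3, 4, 5, 6, 7, 8, 9, 10, 11, 12, 13, 14, 15, 16, 17, 18, 19, 20, 21, 22, 23, 24, 25, 26, 27, 28, 29, 30, 31, 32, 33, 34, 35, 36, 37, 38, 39, 40, 41, 42, 43, 44, 45, 46, 47, 48, 49, 50, 51, 52, 53, 54, 55, 56, 57, 58, 59, 60, 61, 62, 63, 64, 65, 66, 67, 68, 69, 70, 71, 72, 73, 74, 75, 76, 77, 78, 79, 80, 81, 82, 83, 84, 85, 86, 87, 88, 89, 90, 91, 92, 93, 94, 95, 96, 97, 98, 99, 100, 101, 102, 103, 104, 105, 106}
Number of generators = φ(107) = 106

Generators of ℤ_107 = {1, 2, 3, 4, 5, 6, 7, 8, 9, 10, 11, 12, 13, 14, 15, 16, 17, 18, 19, 20, 21, 22, 23, 24, 25, 26, 27, 28, 29, 30, 31, 32, 33, 34, 35, 36, 37, 38, 39, 40, 41, 42, 43, 44, 45, 46, 47, 48, 49, 50, 51, 52, 53, 54, 55, 56, 57, 58, 59, 60, 61, 62, 63, 64, 65, 66, 67, 68, 69, 70, 71, 72, 73, 74, 75, 76, 77, 78, 79, 80, 81, 82, 83, 84, 85, 86, 87, 88, 89, 90, 91, 92, 93, 94, 95, 96, 97, 98, 99, 100, 101, 102, 103, 104, 105, 106}


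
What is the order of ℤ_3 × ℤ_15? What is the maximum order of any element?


|ℤ_3 × ℤ_15| = 3 × 15 = 45
Max element order = lcm(3,15) = 15
Cyclic? No (gcd=3)

|ℤ_3×ℤ_15| = 45, max element order = 15


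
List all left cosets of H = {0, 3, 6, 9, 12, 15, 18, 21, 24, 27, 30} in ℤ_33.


H = {0, 3, 6, 9, 12, 15, 18, 21, 24, 27, 30}, |H| = 11
Number of cosets = |G|/|H| = 33/11 = 3
0 + H = {0, 3, 6, 9, 12, 15, 18, 21, 24, 27, 30}
1 + H = {1, 4, 7, 10, 13, 16, 19, 22, 25, 28, 31}
2 + H = {2, 5, 8, 11, 14, 17, 20, 23, 26, 29, 32}

Cosets: 0+H={0,3,6,9,12,15,18,21,24,27,30}; 1+H={1,4,7,10,13,16,19,22,25,28,31}; 2+H={2,5,8,11,14,17,20,23,26,29,32}


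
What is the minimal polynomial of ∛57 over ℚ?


∛57 satisfies x³ - 57 = 0, irreducible over ℚ (no rational root; 57 is not a perfect cube)

Minimal polynomial: x³ - 57


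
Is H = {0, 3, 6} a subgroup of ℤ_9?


Subgroup test for H = {0, 3, 6} in (ℤ_9, +):
(1) 0 ∈ H? Yes
(2) Closure: for all a,b ∈ H, (a+b) mod 9 ∈ H? Yes
(3) Inverses: for all a ∈ H, -a mod 9 ∈ H? Yes

Yes, H is a subgroup of ℤ_9


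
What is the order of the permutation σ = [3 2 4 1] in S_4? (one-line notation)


Cycle decomposition: (1 3 4)
Cycle lengths: 3
Order = lcm(3) = 3

ord(σ) = 3


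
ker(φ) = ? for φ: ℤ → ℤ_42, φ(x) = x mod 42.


Kernel = preimage of identity
ker(φ) = {x ∈ ℤ : x ≡ 0 (mod 42)} = 42ℤ = {0, ±42, ±84, ...}

ker(φ) = 42ℤ


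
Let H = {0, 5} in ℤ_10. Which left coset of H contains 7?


7 + H = {7 + h (mod 10) : h ∈ H}
7+0=7, 7+5=2
7 + H = {2, 7} = 2 + H

7 + H = {2, 7}


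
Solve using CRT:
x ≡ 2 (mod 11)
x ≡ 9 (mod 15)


m₁ = 11, m₂ = 15, gcd = 1, so CRT applies. M = m₁·m₂ = 165
Let M₁ = M/m₁ = 15, M₂ = M/m₂ = 11
Find y₁ ≡ M₁⁻¹ (mod m₁): 15⁻¹ ≡ 3 (mod 11)
Find y₂ ≡ M₂⁻¹ (mod m₂): 11⁻¹ ≡ 11 (mod 15)
x = a₁·M₁·y₁ + a₂·M₂·y₂ = 2·15·3 + 9·11·11 = 1179
Reduce mod 165: x ≡ 24
Check: 24 mod 11 = 2 ✓, 24 mod 15 = 9 ✓

x ≡ 24 (mod 165)


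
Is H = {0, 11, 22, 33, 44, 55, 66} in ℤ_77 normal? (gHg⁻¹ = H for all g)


H = {0, 11, 22, 33, 44, 55, 66} in ℤ_77
ℤ_77 is abelian; every subgroup of an abelian group is normal

Yes, normal subgroup


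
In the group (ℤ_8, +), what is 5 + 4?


Operation: addition mod 8
5 + 4 = (a + b) mod 8 with a = 5, b = 4

5 + 4 = 1


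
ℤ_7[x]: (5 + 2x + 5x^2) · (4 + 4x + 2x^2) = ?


Expand and collect like terms; reduce coefficients mod 7:
x^0: 5·4 = 20 ≡ 6 (mod 7)
x^1: 5·4 + 2·4 = 28 ≡ 0 (mod 7)
x^2: 5·2 + 2·4 + 5·4 = 38 ≡ 3 (mod 7)
x^3: 2·2 + 5·4 = 24 ≡ 3 (mod 7)
x^4: 5·2 = 10 ≡ 3 (mod 7)
Result: 6 + 3x^2 + 3x^3 + 3x^4

f · g = 6 + 3x^2 + 3x^3 + 3x^4


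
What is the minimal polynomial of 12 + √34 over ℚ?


Let α = 12 + √34. Then α - 12 = √34, so (α - 12)² = 34, giving α² - 24α + 110 = 0. Degree 2 and α ∉ ℚ, so this is the minimal polynomial.

Minimal polynomial: x² - 24x + 110


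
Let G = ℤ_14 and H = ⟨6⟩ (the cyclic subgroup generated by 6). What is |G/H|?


|⟨6⟩| = n / gcd(6, 14) = 14 / 2 = 7
H is normal (ℤ_14 is abelian).
|G/H| = |G| / |H| = 14 / 7 = 2

|G/H| = 2


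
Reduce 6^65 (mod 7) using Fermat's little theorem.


Fermat's little theorem: if p is prime and gcd(a,p)=1, then a^(p-1) ≡ 1 (mod p)
p = 7 is prime, gcd(6,7) = 1
Reduce exponent: 65 mod 6 = 5
So 6^65 ≡ 6^5 (mod 7)
6^5 mod 7 = 6

6^65 ≡ 6 (mod 7)


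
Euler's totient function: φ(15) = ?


φ(n) = count of k ∈ {1,...,n} with gcd(k,n)=1
Coprimes to 15: {1, 2, 4, 7, 8, 11, 13, 14}
Count: 8

φ(15) = 8


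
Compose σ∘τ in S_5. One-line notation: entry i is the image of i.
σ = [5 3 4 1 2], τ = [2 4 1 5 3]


σ∘τ: apply τ first, then σ
1 →τ 2 →σ 3
2 →τ 4 →σ 1
3 →τ 1 →σ 5
4 →τ 5 →σ 2
5 →τ 3 →σ 4

σ∘τ = [3 1 5 2 4]


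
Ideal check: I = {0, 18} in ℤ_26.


Check ideal conditions for I = {0, 18} in ℤ_26:
(1) I is an additive subgroup? No
(2) For r ∈ ℤ_26 and a ∈ I: r·a ∈ I? No  [counterexample: r=2, a=18, r·a mod 26 = 10 ∉ I]

No, I is not an ideal of ℤ_26


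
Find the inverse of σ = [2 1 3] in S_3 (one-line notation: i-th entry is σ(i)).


To find σ⁻¹, swap domain and range:
σ(1) = 2 → σ⁻¹(2) = 1
σ(2) = 1 → σ⁻¹(1) = 2
σ(3) = 3 → σ⁻¹(3) = 3

σ⁻¹ = [2 1 3]


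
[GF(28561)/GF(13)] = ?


GF(28561) = GF(13^4), so the extension degree is 4

[GF(28561)/GF(13)] = 4


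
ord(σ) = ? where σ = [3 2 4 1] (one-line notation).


Cycle decomposition: (1 3 4)
Cycle lengths: 3
Order = lcm(3) = 3

ord(σ) = 3


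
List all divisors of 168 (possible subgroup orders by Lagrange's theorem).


Lagrange's theorem: |H| divides |G|
|G| = 168
Divisors of 168: 1, 2, 3, 4, 6, 7, 8, 12, 14, 21, 24, 28, 42, 56, 84, 168

Possible subgroup orders: {1, 2, 3, 4, 6, 7, 8, 12, 14, 21, 24, 28, 42, 56, 84, 168}


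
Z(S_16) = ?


Z(G) = {g ∈ G | gx = xg for all x ∈ G}
S_n is non-abelian for n ≥ 3; Z(S_16) is trivial

Z(S_16) = {e}


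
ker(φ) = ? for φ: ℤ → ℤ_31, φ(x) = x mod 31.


Kernel = preimage of identity
ker(φ) = {x ∈ ℤ : x ≡ 0 (mod 31)} = 31ℤ = {0, ±31, ±62, ...}

ker(φ) = 31ℤ


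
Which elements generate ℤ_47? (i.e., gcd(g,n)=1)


g generates ℤ_n iff gcd(g,n) = 1
Prime factors of 47: 47
Generators are g ∈ {1,...,46} not divisible by any of these primes.
Generators: {1, 2, 3, 4, 5, 6, 7, 8, 9, 10, 11, 12, 13, 14, 15, 16, 17, 18, 19, 20, 21, 22, 23, 24, 25, 26, 27, 28, 29, 30, 31, 32, 33, 34, 35, 36, 37, 38, 39, 40, 41, 42, 43, 44, 45, 46}
Number of generators = φ(47) = 46

Generators of ℤ_47 = {1, 2, 3, 4, 5, 6, 7, 8, 9, 10, 11, 12, 13, 14, 15, 16, 17, 18, 19, 20, 21, 22, 23, 24, 25, 26, 27, 28, 29, 30, 31, 32, 33, 34, 35, 36, 37, 38, 39, 40, 41, 42, 43, 44, 45, 46}


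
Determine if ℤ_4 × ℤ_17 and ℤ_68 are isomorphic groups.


Comparing ℤ_4 × ℤ_17 and ℤ_68:
gcd(4,17) = 1, so ℤ_4 × ℤ_17 ≅ ℤ_68 (CRT)

Yes, ℤ_4 × ℤ_17 ≅ ℤ_68


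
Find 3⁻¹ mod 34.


Use the extended Euclidean algorithm to write 1 = 3·s + 34·t; then s mod 34 is the inverse.
Euclidean algorithm:
  3 = 0·34 + 3
  34 = 11·3 + 1
  3 = 3·1 + 0
gcd(3,34) = 1
Back-substitution gives: 3·(-11) + 34·(1) = 1
So 3⁻¹ ≡ -11 ≡ 23 (mod 34)
Check: 3 × 23 = 69 ≡ 1 (mod 34) ✓

3⁻¹ ≡ 23 (mod 34)


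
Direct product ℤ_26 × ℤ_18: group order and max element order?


|ℤ_26 × ℤ_18| = 26 × 18 = 468
Max element order = lcm(26,18) = 234
Cyclic? No (gcd=2)

|ℤ_26×ℤ_18| = 468, max element order = 234


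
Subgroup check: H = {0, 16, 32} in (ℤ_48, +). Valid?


Subgroup test for H = {0, 16, 32} in (ℤ_48, +):
(1) 0 ∈ H? Yes
(2) Closure: for all a,b ∈ H, (a+b) mod 48 ∈ H? Yes
(3) Inverses: for all a ∈ H, -a mod 48 ∈ H? Yes

Yes, H is a subgroup of ℤ_48


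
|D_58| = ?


|D_n| = 2n (n rotations and n reflections)
|D_58| = 2×58 = 116

|D_58| = 116


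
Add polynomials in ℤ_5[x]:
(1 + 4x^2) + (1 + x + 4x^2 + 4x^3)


Add coefficients mod 5:
x^0: 1 + 1 = 2 (mod 5)
x^1: 0 + 1 = 1 (mod 5)
x^2: 4 + 4 = 3 (mod 5)
x^3: 0 + 4 = 4 (mod 5)
Result: 2 + x + 3x^2 + 4x^3

f + g = 2 + x + 3x^2 + 4x^3


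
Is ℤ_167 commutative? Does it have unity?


ℤ_167 is a commutative ring with unity 1; 167 is prime, so ℤ_167 is a field (hence an integral domain)
Commutative: Yes
Integral domain: Yes
Has unity: Yes

ℤ_167: Commutative=Yes, Unity=Yes


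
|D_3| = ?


|D_n| = 2n (n rotations and n reflections)
|D_3| = 2×3 = 6

|D_3| = 6


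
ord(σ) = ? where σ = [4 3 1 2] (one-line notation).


Cycle decomposition: (1 4 2 3)
Cycle lengths: 4
Order = lcm(4) = 4

ord(σ) = 4


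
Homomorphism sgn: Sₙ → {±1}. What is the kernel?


Kernel = preimage of identity
ker(sgn) = even permutations = Aₙ

ker(sgn) = Aₙ


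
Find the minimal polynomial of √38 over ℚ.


√38 satisfies x² - 38 = 0, irreducible over ℚ since 38 is squarefree

Minimal polynomial: x² - 38


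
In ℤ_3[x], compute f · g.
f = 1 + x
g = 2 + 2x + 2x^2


Expand and collect like terms; reduce coefficients mod 3:
x^0: 1·2 = 2 ≡ 2 (mod 3)
x^1: 1·2 + 1·2 = 4 ≡ 1 (mod 3)
x^2: 1·2 + 1·2 = 4 ≡ 1 (mod 3)
x^3: 1·2 = 2 ≡ 2 (mod 3)
Result: 2 + x + x^2 + 2x^3

f · g = 2 + x + x^2 + 2x^3


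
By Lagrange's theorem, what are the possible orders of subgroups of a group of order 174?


Lagrange's theorem: |H| divides |G|
|G| = 174
Divisors of 174: 1, 2, 3, 6, 29, 58, 87, 174

Possible subgroup orders: {1, 2, 3, 6, 29, 58, 87, 174}


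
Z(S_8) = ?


Z(G) = {g ∈ G | gx = xg for all x ∈ G}
S_n is non-abelian for n ≥ 3; Z(S_8) is trivial

Z(S_8) = {e}


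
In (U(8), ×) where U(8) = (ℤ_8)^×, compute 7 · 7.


Operation: multiplication mod 8
7 · 7 = (a × b) mod 8 with a = 7, b = 7

7 · 7 = 1


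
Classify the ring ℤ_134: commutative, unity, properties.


ℤ_134 is a commutative ring with unity 1; 134 = 2×67 is composite, so 2·67 ≡ 0 gives zero divisors (not an integral domain)
Commutative: Yes
Integral domain: No
Has unity: Yes

ℤ_134: Commutative=Yes, Unity=Yes


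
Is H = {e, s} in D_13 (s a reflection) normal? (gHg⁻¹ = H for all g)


H = {e, s} in D_13 (s a reflection)
r·s·r⁻¹ = sr⁻² ≠ s for n ≥ 3, so {e, s} is not closed under conjugation

No, not a normal subgroup
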